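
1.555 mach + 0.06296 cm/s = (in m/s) 529.5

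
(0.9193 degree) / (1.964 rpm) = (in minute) 0.0013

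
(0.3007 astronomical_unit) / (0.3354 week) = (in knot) 4.311e+05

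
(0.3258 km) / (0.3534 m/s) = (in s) 921.9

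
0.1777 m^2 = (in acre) 4.391e-05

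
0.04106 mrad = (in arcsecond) 8.469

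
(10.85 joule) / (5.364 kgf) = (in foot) 0.6767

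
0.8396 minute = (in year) 1.597e-06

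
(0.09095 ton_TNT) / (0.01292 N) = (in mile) 1.83e+07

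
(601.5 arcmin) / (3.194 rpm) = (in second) 0.5231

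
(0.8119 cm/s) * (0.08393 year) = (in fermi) 2.149e+19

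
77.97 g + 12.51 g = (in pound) 0.1995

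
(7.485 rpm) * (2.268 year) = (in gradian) 3.569e+09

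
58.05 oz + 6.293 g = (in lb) 3.642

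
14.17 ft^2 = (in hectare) 0.0001316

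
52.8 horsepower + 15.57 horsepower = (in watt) 5.098e+04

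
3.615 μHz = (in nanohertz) 3615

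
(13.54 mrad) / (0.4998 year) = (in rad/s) 8.59e-10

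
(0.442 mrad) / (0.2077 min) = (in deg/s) 0.002032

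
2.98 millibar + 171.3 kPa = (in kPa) 171.6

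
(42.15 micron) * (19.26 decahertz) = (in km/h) 0.02923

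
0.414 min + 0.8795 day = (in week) 0.1257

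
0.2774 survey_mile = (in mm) 4.464e+05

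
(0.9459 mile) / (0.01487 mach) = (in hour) 0.08351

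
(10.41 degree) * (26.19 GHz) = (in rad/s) 4.758e+09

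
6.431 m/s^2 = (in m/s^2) 6.431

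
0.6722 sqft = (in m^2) 0.06245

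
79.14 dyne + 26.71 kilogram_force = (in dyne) 2.619e+07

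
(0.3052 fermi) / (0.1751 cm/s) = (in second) 1.743e-13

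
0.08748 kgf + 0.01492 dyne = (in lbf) 0.1929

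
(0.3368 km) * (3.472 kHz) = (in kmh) 4.21e+06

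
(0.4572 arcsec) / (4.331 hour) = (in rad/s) 1.422e-10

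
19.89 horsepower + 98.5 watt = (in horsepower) 20.02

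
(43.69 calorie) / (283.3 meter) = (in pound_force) 0.1451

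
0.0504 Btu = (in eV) 3.319e+20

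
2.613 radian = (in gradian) 166.3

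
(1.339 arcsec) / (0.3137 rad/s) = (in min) 3.449e-07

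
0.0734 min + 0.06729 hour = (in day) 0.002855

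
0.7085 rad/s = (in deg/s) 40.59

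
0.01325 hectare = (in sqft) 1426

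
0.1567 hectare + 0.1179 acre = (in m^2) 2044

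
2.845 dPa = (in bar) 2.845e-06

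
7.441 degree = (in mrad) 129.9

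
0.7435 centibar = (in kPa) 0.7435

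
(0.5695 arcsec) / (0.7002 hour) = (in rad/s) 1.095e-09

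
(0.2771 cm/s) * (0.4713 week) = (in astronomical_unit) 5.28e-09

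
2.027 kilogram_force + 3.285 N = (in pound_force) 5.207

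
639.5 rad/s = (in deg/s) 3.664e+04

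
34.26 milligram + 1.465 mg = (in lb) 7.876e-05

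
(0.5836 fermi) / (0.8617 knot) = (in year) 4.175e-23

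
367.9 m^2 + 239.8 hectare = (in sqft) 2.582e+07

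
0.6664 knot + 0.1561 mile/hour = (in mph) 0.923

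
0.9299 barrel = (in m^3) 0.1478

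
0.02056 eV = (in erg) 3.294e-14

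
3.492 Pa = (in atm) 3.446e-05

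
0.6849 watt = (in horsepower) 0.0009185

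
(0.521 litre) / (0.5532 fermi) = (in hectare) 9.418e+07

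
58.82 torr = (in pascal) 7842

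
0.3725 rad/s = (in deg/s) 21.34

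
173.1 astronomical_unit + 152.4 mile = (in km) 2.59e+10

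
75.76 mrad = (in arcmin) 260.4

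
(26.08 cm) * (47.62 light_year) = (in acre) 2.903e+13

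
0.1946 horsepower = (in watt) 145.1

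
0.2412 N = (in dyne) 2.412e+04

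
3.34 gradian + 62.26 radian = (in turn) 9.917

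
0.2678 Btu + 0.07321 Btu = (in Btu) 0.341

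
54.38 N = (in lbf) 12.23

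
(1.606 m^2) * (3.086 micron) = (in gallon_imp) 0.00109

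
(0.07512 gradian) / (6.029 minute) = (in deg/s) 0.0001869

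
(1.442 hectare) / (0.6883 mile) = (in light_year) 1.376e-15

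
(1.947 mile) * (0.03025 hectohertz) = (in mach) 27.84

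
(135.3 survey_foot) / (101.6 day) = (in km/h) 1.691e-05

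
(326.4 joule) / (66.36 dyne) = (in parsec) 1.594e-11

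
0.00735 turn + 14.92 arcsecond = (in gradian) 2.945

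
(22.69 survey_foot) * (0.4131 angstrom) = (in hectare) 2.857e-14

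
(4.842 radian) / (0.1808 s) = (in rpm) 255.7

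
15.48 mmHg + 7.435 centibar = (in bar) 0.09499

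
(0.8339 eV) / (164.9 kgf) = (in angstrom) 8.262e-13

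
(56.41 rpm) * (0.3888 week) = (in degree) 7.959e+07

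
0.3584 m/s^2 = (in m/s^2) 0.3584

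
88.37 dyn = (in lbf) 0.0001987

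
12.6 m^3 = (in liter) 1.26e+04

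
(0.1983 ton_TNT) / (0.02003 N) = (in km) 4.142e+07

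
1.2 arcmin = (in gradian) 0.02222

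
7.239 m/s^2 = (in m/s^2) 7.239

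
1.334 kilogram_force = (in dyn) 1.308e+06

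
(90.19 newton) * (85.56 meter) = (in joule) 7717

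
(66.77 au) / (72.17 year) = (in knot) 8531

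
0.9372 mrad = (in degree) 0.0537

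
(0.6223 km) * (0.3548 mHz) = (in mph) 0.4939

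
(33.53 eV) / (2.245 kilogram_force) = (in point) 6.917e-16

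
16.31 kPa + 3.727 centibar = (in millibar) 200.4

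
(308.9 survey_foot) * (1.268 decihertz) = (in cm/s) 1194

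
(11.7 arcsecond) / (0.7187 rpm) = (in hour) 2.094e-07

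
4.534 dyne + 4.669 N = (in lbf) 1.05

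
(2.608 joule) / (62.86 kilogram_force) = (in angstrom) 4.231e+07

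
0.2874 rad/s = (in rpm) 2.744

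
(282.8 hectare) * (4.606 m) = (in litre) 1.303e+10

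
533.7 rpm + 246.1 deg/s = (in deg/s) 3448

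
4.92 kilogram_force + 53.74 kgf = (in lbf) 129.3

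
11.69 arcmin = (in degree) 0.1948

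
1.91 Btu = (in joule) 2015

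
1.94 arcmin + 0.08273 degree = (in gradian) 0.1278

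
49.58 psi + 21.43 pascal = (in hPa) 3419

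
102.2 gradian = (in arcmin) 5519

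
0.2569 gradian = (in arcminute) 13.87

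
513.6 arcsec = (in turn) 0.0003963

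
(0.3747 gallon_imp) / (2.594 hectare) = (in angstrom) 656.7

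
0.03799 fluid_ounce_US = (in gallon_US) 0.0002968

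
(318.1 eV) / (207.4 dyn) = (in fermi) 24.57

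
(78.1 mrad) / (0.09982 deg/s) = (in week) 7.412e-05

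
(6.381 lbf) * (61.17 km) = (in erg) 1.736e+13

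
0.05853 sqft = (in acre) 1.344e-06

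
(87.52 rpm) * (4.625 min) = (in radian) 2543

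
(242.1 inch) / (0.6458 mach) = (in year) 8.868e-10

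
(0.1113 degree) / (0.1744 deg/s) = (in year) 2.024e-08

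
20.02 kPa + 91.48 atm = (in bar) 92.89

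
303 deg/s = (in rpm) 50.5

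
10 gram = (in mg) 1e+04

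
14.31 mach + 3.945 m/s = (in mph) 1.091e+04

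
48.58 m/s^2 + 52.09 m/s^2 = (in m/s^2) 100.7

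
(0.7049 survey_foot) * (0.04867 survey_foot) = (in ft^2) 0.03431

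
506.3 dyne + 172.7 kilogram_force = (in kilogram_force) 172.7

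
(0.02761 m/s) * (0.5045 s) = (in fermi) 1.393e+13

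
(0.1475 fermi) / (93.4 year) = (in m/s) 5.008e-26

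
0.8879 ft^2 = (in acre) 2.038e-05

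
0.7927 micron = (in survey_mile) 4.926e-10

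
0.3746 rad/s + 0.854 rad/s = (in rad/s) 1.229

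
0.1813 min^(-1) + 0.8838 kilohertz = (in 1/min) 5.303e+04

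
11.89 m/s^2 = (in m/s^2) 11.89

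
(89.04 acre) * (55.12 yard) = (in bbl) 1.142e+08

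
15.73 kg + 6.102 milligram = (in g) 1.573e+04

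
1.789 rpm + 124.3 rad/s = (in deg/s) 7133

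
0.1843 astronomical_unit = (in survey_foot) 9.046e+10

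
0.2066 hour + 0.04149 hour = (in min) 14.89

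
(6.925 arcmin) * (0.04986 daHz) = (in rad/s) 0.001004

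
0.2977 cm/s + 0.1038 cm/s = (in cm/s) 0.4015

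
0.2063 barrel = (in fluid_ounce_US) 1109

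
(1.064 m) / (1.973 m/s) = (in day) 6.242e-06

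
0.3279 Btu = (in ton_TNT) 8.268e-08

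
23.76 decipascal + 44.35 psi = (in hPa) 3058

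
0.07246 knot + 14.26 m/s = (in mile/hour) 31.98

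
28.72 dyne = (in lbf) 6.457e-05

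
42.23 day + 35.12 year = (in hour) 3.087e+05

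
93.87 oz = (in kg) 2.661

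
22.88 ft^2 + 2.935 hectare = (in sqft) 3.159e+05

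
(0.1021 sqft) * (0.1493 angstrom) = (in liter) 1.416e-10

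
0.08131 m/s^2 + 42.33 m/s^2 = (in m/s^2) 42.41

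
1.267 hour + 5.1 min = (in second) 4867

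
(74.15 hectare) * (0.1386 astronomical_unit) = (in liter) 1.537e+19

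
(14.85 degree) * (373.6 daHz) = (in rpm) 9247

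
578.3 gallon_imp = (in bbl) 16.54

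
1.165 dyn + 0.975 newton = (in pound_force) 0.2192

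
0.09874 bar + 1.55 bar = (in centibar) 164.9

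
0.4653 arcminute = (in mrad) 0.1354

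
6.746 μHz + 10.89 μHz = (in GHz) 1.764e-14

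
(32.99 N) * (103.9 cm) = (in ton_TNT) 8.192e-09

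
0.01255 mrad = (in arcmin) 0.04314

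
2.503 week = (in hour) 420.5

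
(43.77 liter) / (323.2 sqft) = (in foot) 0.004783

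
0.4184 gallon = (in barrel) 0.009962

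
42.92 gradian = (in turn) 0.1073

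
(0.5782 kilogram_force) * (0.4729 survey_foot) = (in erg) 8.173e+06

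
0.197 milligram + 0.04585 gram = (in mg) 46.05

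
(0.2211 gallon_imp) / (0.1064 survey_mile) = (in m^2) 5.87e-06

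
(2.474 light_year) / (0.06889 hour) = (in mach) 2.772e+11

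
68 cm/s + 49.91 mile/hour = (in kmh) 82.77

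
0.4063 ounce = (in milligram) 1.152e+04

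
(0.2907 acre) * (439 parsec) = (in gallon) 4.21e+24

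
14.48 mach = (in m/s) 4930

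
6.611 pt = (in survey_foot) 0.007652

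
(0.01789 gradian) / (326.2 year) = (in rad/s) 2.732e-14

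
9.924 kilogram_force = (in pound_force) 21.88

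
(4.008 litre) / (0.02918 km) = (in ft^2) 0.001478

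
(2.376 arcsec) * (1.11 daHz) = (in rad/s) 0.0001279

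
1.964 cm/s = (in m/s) 0.01964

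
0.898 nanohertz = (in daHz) 8.98e-11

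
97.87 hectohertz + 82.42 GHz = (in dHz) 8.242e+11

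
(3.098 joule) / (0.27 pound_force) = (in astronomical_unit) 1.724e-11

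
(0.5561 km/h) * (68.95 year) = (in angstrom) 3.359e+18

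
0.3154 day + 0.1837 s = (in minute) 454.2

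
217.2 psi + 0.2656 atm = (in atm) 15.05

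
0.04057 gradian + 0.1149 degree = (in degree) 0.1514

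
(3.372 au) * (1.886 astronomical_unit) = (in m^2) 1.423e+23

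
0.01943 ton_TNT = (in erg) 8.13e+14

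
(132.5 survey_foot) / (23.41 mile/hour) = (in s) 3.859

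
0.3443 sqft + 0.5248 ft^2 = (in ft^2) 0.8691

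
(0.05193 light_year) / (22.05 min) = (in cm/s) 3.713e+13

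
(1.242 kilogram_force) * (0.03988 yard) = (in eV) 2.772e+18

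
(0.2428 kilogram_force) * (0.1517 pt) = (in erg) 1274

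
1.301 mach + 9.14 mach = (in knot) 6911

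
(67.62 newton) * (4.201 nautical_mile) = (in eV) 3.284e+24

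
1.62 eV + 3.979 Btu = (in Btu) 3.979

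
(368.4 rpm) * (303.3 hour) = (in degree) 2.413e+09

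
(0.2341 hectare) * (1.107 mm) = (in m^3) 2.591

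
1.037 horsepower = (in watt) 773.3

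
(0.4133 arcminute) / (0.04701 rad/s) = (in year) 8.11e-11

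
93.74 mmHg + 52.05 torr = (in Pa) 1.944e+04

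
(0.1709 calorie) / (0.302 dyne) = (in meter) 2.368e+05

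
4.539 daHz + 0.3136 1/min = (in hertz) 45.4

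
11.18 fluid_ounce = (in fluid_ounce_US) 11.18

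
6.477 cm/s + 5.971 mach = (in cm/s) 2.033e+05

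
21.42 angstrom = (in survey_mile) 1.331e-12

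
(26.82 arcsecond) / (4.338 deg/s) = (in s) 0.001717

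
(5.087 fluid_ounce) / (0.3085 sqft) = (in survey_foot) 0.01722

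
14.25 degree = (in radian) 0.2487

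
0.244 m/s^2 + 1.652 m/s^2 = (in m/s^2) 1.896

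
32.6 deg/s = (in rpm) 5.433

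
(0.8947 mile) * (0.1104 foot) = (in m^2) 48.45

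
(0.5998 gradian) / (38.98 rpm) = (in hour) 6.411e-07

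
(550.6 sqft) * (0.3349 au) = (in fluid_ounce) 8.666e+16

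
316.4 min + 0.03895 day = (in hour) 6.208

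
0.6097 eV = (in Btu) 9.259e-23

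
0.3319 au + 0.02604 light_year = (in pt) 6.985e+17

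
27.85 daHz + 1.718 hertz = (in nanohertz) 2.802e+11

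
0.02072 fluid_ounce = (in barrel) 3.854e-06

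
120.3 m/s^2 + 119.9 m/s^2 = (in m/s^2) 240.2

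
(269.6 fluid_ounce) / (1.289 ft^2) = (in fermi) 6.658e+13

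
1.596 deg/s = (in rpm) 0.266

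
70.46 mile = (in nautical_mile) 61.23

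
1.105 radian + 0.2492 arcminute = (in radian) 1.105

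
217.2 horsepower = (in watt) 1.62e+05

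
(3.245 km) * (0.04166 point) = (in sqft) 0.5133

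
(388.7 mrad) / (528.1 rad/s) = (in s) 0.000736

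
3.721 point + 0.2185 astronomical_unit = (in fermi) 3.269e+25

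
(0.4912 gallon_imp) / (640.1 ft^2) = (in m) 3.755e-05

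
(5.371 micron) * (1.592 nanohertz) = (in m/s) 8.551e-15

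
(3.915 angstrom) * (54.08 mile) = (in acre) 8.42e-09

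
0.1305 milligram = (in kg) 1.305e-07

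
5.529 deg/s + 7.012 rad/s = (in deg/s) 407.3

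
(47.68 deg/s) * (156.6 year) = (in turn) 6.541e+08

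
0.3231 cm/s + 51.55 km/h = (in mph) 32.04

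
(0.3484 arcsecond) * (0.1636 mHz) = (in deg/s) 1.583e-08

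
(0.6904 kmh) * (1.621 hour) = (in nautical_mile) 0.6043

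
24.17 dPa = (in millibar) 0.02417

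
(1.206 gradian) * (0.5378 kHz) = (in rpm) 97.29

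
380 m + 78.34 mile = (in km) 126.5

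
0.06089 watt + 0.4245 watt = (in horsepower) 0.0006509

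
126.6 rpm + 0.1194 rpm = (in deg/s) 760.3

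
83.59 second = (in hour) 0.02322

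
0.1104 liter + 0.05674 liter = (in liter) 0.1671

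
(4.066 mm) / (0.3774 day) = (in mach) 3.662e-10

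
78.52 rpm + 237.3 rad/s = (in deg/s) 1.407e+04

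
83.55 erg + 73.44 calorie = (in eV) 1.918e+21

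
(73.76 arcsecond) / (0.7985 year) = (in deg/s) 8.136e-10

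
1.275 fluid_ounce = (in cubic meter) 3.771e-05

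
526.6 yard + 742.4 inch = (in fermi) 5.004e+17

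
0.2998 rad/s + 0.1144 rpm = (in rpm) 2.977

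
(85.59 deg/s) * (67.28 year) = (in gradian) 2.018e+11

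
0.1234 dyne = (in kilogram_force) 1.258e-07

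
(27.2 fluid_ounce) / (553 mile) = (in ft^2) 9.729e-09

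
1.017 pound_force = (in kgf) 0.4613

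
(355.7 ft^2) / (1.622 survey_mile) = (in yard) 0.01384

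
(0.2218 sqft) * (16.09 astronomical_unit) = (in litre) 4.96e+13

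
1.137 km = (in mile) 0.7065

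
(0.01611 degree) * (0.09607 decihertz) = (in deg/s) 0.0001548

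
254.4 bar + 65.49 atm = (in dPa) 3.208e+08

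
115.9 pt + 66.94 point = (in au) 4.312e-13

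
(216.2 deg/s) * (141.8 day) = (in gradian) 2.943e+09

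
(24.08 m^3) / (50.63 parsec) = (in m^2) 1.541e-17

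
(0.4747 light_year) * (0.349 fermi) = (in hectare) 0.0001567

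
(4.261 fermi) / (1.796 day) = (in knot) 5.338e-20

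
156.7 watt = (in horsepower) 0.2101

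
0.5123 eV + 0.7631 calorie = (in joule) 3.193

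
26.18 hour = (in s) 9.425e+04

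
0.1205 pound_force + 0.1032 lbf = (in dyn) 9.951e+04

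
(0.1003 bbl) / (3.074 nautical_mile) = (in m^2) 2.801e-06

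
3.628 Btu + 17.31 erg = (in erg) 3.828e+10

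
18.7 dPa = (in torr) 0.01403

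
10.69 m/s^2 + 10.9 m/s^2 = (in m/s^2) 21.59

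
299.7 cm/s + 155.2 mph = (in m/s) 72.38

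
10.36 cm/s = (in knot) 0.2014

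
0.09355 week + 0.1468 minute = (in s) 5.659e+04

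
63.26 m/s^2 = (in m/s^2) 63.26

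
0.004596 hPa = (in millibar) 0.004596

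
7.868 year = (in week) 410.3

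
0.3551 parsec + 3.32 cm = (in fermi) 1.096e+31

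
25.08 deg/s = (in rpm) 4.18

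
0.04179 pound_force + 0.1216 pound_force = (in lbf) 0.1634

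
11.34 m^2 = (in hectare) 0.001134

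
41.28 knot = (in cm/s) 2124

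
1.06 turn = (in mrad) 6660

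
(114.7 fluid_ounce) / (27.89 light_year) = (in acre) 3.177e-24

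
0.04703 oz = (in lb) 0.002939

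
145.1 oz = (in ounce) 145.1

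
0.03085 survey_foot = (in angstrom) 9.403e+07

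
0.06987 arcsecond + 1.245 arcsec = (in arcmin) 0.02191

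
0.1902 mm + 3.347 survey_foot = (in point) 2892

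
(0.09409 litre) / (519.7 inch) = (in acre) 1.761e-09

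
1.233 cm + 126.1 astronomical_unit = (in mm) 1.886e+16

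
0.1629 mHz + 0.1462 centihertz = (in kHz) 1.625e-06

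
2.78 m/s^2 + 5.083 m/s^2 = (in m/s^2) 7.863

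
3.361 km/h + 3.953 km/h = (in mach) 0.005967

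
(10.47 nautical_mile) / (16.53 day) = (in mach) 3.987e-05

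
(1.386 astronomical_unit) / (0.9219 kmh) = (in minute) 1.349e+10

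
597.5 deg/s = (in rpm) 99.58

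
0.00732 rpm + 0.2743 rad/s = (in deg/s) 15.76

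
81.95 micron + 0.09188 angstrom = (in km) 8.195e-08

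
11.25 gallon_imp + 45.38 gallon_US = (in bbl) 1.402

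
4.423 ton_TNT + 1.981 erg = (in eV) 1.155e+29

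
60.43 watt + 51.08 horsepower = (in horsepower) 51.16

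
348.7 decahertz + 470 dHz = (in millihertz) 3.534e+06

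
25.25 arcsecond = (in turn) 1.948e-05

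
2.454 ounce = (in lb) 0.1534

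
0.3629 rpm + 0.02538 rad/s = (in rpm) 0.6053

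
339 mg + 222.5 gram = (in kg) 0.2228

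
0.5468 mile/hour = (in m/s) 0.2444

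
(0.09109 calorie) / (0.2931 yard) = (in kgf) 0.145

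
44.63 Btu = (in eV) 2.939e+23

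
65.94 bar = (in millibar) 6.594e+04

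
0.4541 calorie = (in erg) 1.9e+07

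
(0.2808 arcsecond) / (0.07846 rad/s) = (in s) 1.735e-05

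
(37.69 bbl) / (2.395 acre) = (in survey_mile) 3.842e-07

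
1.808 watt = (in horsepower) 0.002425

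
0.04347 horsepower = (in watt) 32.42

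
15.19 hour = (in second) 5.468e+04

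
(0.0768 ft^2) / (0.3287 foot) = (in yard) 0.07788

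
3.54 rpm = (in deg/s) 21.24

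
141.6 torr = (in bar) 0.1888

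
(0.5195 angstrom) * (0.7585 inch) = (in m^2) 1.001e-12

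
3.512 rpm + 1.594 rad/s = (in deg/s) 112.4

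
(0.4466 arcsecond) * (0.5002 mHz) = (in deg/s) 6.205e-08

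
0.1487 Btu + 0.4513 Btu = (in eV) 3.951e+21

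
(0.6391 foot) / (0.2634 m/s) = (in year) 2.345e-08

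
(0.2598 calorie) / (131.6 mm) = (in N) 8.26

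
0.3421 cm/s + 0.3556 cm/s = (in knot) 0.01356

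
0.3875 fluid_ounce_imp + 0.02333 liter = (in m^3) 3.434e-05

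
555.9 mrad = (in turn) 0.08847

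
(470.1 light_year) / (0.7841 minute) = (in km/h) 3.403e+17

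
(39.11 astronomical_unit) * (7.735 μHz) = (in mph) 1.012e+08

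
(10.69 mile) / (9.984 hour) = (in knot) 0.9304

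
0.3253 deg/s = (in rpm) 0.05422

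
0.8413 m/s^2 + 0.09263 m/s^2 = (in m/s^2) 0.9339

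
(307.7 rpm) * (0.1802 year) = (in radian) 1.831e+08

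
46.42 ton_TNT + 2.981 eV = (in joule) 1.942e+11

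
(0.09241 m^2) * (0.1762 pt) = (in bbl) 3.613e-05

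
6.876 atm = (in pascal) 6.967e+05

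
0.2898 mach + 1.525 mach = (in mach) 1.815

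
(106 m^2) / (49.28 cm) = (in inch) 8468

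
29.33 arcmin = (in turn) 0.001358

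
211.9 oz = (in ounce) 211.9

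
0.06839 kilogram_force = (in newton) 0.6707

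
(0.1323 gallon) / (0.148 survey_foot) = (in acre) 2.743e-06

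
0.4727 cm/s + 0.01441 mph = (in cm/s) 1.117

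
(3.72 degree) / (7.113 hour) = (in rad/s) 2.536e-06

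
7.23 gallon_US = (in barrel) 0.1721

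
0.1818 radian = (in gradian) 11.57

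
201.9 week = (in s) 1.221e+08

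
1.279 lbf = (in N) 5.689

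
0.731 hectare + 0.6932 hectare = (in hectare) 1.424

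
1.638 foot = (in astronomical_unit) 3.337e-12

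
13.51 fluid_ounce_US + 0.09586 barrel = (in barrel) 0.09837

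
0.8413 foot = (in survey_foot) 0.8413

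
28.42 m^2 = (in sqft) 305.9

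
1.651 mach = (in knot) 1093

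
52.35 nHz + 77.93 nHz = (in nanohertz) 130.3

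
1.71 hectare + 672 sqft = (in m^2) 1.716e+04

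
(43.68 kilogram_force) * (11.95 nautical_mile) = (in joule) 9.48e+06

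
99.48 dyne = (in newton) 0.0009948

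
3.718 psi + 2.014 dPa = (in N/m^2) 2.563e+04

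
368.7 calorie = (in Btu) 1.462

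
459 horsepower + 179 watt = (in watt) 3.425e+05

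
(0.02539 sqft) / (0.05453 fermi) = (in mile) 2.688e+10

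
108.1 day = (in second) 9.34e+06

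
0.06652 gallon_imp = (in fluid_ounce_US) 10.23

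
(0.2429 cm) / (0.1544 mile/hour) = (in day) 4.073e-07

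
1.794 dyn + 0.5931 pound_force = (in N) 2.638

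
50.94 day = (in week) 7.277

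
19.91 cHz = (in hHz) 0.001991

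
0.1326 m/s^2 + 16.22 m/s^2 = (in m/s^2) 16.35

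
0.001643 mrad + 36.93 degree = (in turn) 0.1026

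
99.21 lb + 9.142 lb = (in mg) 4.915e+07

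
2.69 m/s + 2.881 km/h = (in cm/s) 349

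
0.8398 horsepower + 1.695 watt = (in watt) 627.9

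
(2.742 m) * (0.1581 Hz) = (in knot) 0.8427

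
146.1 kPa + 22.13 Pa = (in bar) 1.461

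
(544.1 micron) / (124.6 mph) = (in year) 3.097e-13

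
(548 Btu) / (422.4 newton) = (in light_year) 1.447e-13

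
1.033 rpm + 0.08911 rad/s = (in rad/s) 0.1973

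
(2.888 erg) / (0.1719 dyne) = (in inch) 6.614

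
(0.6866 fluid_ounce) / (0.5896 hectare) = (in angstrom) 34.44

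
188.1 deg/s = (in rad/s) 3.283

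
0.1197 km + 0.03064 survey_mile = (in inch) 6654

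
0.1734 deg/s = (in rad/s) 0.003026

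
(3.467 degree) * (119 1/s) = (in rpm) 68.76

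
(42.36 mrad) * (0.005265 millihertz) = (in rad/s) 2.23e-07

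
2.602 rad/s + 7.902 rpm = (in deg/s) 196.5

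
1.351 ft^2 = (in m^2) 0.1255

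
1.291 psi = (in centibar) 8.901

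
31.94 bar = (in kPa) 3194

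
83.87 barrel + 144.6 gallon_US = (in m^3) 13.88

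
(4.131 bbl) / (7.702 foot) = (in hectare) 2.798e-05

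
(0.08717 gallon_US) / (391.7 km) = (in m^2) 8.424e-10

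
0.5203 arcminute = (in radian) 0.0001513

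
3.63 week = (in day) 25.41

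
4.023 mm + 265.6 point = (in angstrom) 9.772e+08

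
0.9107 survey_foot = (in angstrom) 2.776e+09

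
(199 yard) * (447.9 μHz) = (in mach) 0.0002394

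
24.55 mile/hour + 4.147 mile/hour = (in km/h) 46.18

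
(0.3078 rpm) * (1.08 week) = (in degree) 1.206e+06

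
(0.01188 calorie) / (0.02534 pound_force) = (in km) 0.000441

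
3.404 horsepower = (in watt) 2538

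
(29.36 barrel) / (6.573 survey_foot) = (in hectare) 0.000233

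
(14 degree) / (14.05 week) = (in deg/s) 1.648e-06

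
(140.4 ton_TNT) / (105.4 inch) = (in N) 2.194e+11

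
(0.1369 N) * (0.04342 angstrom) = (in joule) 5.944e-13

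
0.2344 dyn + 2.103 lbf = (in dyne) 9.355e+05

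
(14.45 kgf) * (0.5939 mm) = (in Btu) 7.977e-05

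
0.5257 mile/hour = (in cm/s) 23.5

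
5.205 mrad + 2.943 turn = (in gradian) 1178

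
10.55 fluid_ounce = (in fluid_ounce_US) 10.55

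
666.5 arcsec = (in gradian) 0.2057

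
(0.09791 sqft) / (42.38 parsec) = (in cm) 6.956e-19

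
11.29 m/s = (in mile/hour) 25.26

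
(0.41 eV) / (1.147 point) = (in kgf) 1.655e-17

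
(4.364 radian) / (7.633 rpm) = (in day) 6.319e-05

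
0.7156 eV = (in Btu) 1.087e-22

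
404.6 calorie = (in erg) 1.693e+10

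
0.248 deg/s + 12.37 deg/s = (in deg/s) 12.62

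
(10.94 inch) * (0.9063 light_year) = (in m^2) 2.383e+15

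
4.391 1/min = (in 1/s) 0.07318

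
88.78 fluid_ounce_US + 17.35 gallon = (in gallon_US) 18.04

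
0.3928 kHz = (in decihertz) 3928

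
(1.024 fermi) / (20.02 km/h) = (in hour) 5.115e-20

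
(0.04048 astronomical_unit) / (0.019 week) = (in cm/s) 5.27e+07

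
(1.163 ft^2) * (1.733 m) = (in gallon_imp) 41.19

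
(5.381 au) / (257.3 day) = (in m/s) 3.621e+04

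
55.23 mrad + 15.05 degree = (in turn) 0.0506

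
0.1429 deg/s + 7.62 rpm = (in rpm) 7.644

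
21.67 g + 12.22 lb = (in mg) 5.565e+06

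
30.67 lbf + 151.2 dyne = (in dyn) 1.364e+07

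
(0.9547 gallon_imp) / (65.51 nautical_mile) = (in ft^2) 3.851e-07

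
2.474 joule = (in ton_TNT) 5.913e-10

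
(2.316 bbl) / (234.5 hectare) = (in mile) 9.757e-11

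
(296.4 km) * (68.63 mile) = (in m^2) 3.274e+10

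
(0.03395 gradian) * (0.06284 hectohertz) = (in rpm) 0.032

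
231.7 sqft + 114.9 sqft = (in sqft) 346.6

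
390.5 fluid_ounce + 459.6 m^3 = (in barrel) 2891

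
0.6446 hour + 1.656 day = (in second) 1.454e+05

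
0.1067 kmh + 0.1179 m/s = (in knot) 0.2868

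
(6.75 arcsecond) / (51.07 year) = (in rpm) 1.94e-13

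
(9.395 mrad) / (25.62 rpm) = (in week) 5.79e-09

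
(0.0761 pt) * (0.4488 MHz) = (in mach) 0.03539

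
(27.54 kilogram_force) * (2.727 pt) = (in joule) 0.2598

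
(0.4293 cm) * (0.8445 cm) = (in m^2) 3.625e-05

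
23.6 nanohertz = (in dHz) 2.36e-07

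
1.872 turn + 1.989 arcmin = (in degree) 674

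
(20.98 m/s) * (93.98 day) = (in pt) 4.829e+11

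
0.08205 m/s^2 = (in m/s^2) 0.08205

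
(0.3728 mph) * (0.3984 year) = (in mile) 1301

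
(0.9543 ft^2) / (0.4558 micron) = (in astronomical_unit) 1.3e-06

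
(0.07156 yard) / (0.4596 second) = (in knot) 0.2768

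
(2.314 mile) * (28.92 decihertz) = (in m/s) 1.077e+04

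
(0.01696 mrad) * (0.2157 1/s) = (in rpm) 3.493e-05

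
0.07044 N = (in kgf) 0.007183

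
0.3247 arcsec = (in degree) 9.019e-05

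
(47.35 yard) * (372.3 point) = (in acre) 0.001405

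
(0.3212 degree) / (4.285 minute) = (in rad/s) 2.18e-05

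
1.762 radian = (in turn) 0.2804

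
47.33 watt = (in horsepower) 0.06347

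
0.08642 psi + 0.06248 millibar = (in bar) 0.006021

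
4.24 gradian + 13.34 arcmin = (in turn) 0.01122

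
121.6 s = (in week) 0.0002011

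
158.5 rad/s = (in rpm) 1514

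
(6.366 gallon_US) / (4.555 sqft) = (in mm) 56.95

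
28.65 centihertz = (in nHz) 2.865e+08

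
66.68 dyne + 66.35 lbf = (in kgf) 30.1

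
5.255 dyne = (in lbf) 1.181e-05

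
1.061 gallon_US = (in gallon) 1.061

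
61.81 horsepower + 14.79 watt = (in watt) 4.611e+04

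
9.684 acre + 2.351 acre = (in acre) 12.03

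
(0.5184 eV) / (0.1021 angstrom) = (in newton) 8.135e-09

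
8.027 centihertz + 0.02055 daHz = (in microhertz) 2.858e+05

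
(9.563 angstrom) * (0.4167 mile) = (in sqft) 6.903e-06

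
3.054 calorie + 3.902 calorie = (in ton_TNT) 6.956e-09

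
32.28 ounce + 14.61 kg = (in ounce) 547.6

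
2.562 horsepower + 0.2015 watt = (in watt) 1911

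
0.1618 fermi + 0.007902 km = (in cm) 790.2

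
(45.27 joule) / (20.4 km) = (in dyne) 221.9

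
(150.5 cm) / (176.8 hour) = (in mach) 6.944e-09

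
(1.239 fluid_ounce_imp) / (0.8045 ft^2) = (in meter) 0.000471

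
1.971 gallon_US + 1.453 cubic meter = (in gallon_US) 385.8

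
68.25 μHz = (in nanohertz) 6.825e+04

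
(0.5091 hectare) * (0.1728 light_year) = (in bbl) 5.235e+19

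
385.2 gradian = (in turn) 0.963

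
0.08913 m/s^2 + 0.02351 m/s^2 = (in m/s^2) 0.1126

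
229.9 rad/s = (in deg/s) 1.317e+04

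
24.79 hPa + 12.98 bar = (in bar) 13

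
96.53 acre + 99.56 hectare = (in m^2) 1.386e+06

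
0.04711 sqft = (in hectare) 4.377e-07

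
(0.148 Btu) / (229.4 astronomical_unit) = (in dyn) 4.55e-07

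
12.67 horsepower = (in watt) 9448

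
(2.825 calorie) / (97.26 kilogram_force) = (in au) 8.284e-14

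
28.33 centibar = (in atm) 0.2796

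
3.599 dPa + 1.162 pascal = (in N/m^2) 1.522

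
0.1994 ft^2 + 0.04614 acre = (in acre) 0.04614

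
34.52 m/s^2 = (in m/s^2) 34.52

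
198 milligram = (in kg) 0.000198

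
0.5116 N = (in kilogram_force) 0.05217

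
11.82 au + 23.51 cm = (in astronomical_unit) 11.82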